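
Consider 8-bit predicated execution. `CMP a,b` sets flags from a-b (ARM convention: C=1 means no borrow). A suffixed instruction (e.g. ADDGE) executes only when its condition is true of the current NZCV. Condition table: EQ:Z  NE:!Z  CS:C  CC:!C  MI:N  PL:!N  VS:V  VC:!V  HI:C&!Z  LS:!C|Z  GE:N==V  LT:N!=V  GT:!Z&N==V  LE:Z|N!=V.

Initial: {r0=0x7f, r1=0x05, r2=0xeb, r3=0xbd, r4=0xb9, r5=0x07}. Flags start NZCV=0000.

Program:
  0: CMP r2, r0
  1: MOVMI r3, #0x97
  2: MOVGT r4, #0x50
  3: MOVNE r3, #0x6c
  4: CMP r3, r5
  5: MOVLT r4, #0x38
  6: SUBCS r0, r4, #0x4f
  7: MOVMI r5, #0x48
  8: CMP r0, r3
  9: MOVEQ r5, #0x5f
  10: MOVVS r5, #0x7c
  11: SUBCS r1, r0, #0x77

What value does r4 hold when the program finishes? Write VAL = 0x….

VAL = 0xb9

[0] flags=0011 → (cmp)
[1] flags=0011 MI?F → skip
[2] flags=0011 GT?F → skip
[3] flags=0011 NE?T → r3=0x6c
[4] flags=0010 → (cmp)
[5] flags=0010 LT?F → skip
[6] flags=0010 CS?T → r0=0x6a
[7] flags=0010 MI?F → skip
[8] flags=1000 → (cmp)
[9] flags=1000 EQ?F → skip
[10] flags=1000 VS?F → skip
[11] flags=1000 CS?F → skip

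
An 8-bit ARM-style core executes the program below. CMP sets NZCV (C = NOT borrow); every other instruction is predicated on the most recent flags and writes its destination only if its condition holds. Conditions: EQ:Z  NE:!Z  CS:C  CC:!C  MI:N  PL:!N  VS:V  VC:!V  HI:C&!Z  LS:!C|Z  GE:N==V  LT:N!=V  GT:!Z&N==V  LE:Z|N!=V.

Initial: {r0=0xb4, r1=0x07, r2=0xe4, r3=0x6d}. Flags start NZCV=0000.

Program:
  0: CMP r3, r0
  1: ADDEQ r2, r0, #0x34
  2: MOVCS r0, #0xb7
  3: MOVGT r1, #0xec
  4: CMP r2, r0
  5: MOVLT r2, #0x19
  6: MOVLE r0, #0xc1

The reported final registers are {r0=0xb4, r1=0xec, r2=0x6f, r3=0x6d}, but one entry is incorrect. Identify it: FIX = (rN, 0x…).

FIX = (r2, 0xe4)

0: ✓ CMP  NZCV=1001
1: · ADDEQ
2: · MOVCS
3: ✓ MOVGT  r1←0xec
4: ✓ CMP  NZCV=0010
5: · MOVLT
6: · MOVLE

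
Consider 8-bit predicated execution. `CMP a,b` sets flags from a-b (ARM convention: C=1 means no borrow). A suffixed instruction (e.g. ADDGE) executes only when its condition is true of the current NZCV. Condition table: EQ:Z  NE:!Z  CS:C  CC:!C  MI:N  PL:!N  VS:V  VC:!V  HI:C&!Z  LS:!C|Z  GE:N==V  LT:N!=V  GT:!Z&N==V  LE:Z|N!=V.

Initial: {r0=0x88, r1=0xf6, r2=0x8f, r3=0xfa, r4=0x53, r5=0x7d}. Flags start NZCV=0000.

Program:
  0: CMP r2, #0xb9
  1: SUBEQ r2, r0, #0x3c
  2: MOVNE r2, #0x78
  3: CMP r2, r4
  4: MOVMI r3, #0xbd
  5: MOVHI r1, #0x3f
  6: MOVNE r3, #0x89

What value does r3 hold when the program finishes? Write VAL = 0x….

VAL = 0x89

0: ✓ CMP  NZCV=1000
1: · SUBEQ
2: ✓ MOVNE  r2←0x78
3: ✓ CMP  NZCV=0010
4: · MOVMI
5: ✓ MOVHI  r1←0x3f
6: ✓ MOVNE  r3←0x89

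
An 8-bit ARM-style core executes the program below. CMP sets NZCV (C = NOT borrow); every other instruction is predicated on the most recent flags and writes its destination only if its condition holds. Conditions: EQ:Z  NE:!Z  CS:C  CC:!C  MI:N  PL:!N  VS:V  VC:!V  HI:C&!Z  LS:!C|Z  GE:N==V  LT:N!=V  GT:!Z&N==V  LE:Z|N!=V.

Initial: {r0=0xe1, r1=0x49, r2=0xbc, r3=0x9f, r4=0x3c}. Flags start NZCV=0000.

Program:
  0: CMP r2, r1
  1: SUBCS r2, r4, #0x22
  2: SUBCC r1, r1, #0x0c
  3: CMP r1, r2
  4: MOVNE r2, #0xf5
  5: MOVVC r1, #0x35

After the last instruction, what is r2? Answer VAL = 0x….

VAL = 0xf5

0: ✓ CMP  NZCV=0011
1: ✓ SUBCS  r2←0x1a
2: · SUBCC
3: ✓ CMP  NZCV=0010
4: ✓ MOVNE  r2←0xf5
5: ✓ MOVVC  r1←0x35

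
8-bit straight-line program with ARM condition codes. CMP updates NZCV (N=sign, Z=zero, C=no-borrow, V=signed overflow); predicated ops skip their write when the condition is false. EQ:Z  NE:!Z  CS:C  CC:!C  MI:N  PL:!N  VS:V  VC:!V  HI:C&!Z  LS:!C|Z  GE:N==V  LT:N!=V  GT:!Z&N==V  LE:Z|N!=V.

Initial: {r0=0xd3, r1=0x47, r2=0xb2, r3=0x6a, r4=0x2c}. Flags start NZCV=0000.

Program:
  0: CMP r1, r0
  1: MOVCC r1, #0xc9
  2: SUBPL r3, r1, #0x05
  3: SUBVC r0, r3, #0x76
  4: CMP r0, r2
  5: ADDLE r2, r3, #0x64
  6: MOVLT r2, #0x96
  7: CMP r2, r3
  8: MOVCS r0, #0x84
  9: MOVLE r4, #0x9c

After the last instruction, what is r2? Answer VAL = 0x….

VAL = 0xb2

0: ✓ CMP  NZCV=0000
1: ✓ MOVCC  r1←0xc9
2: ✓ SUBPL  r3←0xc4
3: ✓ SUBVC  r0←0x4e
4: ✓ CMP  NZCV=1001
5: · ADDLE
6: · MOVLT
7: ✓ CMP  NZCV=1000
8: · MOVCS
9: ✓ MOVLE  r4←0x9c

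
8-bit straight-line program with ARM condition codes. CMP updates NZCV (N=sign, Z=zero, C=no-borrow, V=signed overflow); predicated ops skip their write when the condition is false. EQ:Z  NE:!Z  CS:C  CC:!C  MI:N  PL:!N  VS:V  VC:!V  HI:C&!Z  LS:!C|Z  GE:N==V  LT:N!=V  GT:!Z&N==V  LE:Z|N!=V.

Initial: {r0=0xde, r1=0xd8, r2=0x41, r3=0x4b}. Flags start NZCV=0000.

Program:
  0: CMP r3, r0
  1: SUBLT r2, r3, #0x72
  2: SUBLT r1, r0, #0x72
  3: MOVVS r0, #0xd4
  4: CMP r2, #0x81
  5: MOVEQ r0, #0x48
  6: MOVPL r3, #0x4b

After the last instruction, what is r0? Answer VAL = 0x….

VAL = 0xde

[0] flags=0000 → (cmp)
[1] flags=0000 LT?F → skip
[2] flags=0000 LT?F → skip
[3] flags=0000 VS?F → skip
[4] flags=1001 → (cmp)
[5] flags=1001 EQ?F → skip
[6] flags=1001 PL?F → skip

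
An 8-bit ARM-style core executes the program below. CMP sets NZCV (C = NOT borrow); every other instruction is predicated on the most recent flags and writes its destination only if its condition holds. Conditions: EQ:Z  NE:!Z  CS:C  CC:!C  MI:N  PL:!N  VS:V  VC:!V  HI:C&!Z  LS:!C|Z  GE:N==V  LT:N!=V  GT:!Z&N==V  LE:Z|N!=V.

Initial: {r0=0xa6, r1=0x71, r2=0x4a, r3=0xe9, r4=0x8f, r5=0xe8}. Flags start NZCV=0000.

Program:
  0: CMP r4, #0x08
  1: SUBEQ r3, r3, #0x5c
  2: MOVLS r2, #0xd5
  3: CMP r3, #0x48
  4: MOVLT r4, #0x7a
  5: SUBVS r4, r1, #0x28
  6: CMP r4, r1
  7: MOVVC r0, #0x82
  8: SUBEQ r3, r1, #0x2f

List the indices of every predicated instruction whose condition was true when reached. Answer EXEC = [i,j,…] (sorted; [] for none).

EXEC = [4,7]

0: ✓ CMP  NZCV=1010
1: · SUBEQ
2: · MOVLS
3: ✓ CMP  NZCV=1010
4: ✓ MOVLT  r4←0x7a
5: · SUBVS
6: ✓ CMP  NZCV=0010
7: ✓ MOVVC  r0←0x82
8: · SUBEQ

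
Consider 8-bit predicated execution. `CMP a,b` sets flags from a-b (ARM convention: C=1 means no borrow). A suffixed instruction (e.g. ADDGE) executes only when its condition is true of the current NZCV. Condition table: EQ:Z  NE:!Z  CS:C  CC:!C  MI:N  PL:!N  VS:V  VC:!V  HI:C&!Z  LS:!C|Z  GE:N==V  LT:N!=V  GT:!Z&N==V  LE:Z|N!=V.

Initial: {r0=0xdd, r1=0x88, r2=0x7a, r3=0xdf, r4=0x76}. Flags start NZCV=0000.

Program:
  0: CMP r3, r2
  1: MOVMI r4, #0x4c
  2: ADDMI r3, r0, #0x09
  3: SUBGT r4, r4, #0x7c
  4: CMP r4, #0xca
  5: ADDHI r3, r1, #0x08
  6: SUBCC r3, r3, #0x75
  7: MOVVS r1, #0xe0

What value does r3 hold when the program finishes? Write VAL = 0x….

0: ✓ CMP  NZCV=0011
1: · MOVMI
2: · ADDMI
3: · SUBGT
4: ✓ CMP  NZCV=1001
5: · ADDHI
6: ✓ SUBCC  r3←0x6a
7: ✓ MOVVS  r1←0xe0

VAL = 0x6a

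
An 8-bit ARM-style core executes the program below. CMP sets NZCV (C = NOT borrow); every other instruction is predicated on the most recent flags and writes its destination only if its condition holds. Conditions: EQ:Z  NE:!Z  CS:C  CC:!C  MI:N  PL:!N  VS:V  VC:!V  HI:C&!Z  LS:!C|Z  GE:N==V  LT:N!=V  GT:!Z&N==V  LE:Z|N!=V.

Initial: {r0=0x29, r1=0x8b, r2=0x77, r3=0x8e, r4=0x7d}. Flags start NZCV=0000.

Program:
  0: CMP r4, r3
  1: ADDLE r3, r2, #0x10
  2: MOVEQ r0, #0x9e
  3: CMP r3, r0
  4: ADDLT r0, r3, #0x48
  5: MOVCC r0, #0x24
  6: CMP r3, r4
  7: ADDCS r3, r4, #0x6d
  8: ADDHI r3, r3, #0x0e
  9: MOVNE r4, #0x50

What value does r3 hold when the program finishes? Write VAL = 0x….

VAL = 0xf8

[0] flags=1001 → (cmp)
[1] flags=1001 LE?F → skip
[2] flags=1001 EQ?F → skip
[3] flags=0011 → (cmp)
[4] flags=0011 LT?T → r0=0xd6
[5] flags=0011 CC?F → skip
[6] flags=0011 → (cmp)
[7] flags=0011 CS?T → r3=0xea
[8] flags=0011 HI?T → r3=0xf8
[9] flags=0011 NE?T → r4=0x50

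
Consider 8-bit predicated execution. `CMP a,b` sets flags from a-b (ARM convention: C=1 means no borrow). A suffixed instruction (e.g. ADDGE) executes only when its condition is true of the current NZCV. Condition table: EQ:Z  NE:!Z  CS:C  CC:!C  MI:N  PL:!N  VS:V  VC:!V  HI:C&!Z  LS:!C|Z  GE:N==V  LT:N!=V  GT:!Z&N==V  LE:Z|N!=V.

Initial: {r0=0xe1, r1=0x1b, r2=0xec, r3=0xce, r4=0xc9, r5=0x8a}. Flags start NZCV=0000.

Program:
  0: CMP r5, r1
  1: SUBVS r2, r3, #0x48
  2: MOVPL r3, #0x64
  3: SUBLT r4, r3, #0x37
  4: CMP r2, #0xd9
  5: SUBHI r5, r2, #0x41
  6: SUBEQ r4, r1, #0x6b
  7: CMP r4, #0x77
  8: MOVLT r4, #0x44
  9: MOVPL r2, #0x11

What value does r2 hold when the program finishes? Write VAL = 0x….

[0] flags=0011 → (cmp)
[1] flags=0011 VS?T → r2=0x86
[2] flags=0011 PL?T → r3=0x64
[3] flags=0011 LT?T → r4=0x2d
[4] flags=1000 → (cmp)
[5] flags=1000 HI?F → skip
[6] flags=1000 EQ?F → skip
[7] flags=1000 → (cmp)
[8] flags=1000 LT?T → r4=0x44
[9] flags=1000 PL?F → skip

VAL = 0x86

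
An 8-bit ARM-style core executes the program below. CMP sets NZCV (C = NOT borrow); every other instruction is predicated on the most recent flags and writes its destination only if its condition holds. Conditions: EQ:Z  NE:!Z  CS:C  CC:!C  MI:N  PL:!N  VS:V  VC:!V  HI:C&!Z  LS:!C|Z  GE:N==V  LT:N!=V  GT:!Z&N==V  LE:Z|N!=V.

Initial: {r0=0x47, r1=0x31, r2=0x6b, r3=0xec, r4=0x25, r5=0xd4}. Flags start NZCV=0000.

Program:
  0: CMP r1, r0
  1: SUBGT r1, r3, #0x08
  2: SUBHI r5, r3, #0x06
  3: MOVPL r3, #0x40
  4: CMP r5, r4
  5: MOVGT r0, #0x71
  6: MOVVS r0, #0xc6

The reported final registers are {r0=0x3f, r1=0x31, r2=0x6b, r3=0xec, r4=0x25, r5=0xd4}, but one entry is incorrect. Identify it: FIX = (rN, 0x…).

0: ✓ CMP  NZCV=1000
1: · SUBGT
2: · SUBHI
3: · MOVPL
4: ✓ CMP  NZCV=1010
5: · MOVGT
6: · MOVVS

FIX = (r0, 0x47)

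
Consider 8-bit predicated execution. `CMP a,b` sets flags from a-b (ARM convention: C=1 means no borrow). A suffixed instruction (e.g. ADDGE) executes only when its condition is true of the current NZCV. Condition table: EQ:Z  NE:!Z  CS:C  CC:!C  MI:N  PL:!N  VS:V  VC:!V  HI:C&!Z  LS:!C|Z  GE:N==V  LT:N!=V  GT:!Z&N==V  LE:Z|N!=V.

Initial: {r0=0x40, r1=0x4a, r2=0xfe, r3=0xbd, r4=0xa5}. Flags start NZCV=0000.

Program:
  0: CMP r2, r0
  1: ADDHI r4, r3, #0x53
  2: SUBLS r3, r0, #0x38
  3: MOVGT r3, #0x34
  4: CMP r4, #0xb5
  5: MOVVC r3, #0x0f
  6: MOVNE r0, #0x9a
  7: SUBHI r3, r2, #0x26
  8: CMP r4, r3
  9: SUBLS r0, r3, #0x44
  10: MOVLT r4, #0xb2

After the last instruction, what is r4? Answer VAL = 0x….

[0] flags=1010 → (cmp)
[1] flags=1010 HI?T → r4=0x10
[2] flags=1010 LS?F → skip
[3] flags=1010 GT?F → skip
[4] flags=0000 → (cmp)
[5] flags=0000 VC?T → r3=0x0f
[6] flags=0000 NE?T → r0=0x9a
[7] flags=0000 HI?F → skip
[8] flags=0010 → (cmp)
[9] flags=0010 LS?F → skip
[10] flags=0010 LT?F → skip

VAL = 0x10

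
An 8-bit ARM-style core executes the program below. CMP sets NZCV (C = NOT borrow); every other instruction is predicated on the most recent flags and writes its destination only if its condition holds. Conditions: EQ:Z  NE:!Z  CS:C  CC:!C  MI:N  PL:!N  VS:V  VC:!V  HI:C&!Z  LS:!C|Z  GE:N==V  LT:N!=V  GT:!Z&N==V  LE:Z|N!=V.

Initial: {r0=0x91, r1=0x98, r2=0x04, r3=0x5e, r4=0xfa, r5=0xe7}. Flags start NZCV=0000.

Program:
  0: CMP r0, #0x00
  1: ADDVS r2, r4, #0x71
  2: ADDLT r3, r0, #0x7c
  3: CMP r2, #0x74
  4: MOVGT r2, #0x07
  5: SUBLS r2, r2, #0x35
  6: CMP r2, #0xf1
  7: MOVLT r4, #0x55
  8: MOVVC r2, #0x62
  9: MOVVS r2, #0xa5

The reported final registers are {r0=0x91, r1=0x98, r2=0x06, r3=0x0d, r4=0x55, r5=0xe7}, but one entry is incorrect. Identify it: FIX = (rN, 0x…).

FIX = (r2, 0x62)

0: ✓ CMP  NZCV=1010
1: · ADDVS
2: ✓ ADDLT  r3←0x0d
3: ✓ CMP  NZCV=1000
4: · MOVGT
5: ✓ SUBLS  r2←0xcf
6: ✓ CMP  NZCV=1000
7: ✓ MOVLT  r4←0x55
8: ✓ MOVVC  r2←0x62
9: · MOVVS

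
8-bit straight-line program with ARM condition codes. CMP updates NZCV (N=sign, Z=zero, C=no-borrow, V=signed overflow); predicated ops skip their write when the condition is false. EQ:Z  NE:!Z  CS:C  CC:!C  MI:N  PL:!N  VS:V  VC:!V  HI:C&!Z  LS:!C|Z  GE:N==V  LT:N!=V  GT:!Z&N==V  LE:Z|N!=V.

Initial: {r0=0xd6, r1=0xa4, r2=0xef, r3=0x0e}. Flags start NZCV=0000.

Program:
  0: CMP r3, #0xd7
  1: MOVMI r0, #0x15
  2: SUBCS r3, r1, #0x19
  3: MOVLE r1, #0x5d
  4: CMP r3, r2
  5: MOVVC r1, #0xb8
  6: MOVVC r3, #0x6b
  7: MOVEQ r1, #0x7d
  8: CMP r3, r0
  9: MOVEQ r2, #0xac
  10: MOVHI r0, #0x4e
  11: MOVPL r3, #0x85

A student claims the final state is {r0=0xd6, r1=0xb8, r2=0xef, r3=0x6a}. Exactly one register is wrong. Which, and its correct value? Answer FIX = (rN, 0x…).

FIX = (r3, 0x6b)

[0] flags=0000 → (cmp)
[1] flags=0000 MI?F → skip
[2] flags=0000 CS?F → skip
[3] flags=0000 LE?F → skip
[4] flags=0000 → (cmp)
[5] flags=0000 VC?T → r1=0xb8
[6] flags=0000 VC?T → r3=0x6b
[7] flags=0000 EQ?F → skip
[8] flags=1001 → (cmp)
[9] flags=1001 EQ?F → skip
[10] flags=1001 HI?F → skip
[11] flags=1001 PL?F → skip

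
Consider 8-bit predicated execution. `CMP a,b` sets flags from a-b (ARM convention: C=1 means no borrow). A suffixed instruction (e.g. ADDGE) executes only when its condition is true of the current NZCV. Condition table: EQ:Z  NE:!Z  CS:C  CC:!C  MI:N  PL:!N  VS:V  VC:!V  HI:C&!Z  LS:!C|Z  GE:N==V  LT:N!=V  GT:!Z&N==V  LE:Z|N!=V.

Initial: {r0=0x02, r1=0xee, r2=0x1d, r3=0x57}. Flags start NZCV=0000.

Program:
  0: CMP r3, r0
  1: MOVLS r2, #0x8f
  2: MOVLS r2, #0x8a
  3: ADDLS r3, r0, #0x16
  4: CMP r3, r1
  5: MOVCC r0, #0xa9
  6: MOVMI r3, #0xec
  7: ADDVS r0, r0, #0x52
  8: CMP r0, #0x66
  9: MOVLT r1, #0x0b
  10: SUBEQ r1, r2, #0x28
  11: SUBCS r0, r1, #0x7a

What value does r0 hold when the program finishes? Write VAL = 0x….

VAL = 0x91

0: ✓ CMP  NZCV=0010
1: · MOVLS
2: · MOVLS
3: · ADDLS
4: ✓ CMP  NZCV=0000
5: ✓ MOVCC  r0←0xa9
6: · MOVMI
7: · ADDVS
8: ✓ CMP  NZCV=0011
9: ✓ MOVLT  r1←0x0b
10: · SUBEQ
11: ✓ SUBCS  r0←0x91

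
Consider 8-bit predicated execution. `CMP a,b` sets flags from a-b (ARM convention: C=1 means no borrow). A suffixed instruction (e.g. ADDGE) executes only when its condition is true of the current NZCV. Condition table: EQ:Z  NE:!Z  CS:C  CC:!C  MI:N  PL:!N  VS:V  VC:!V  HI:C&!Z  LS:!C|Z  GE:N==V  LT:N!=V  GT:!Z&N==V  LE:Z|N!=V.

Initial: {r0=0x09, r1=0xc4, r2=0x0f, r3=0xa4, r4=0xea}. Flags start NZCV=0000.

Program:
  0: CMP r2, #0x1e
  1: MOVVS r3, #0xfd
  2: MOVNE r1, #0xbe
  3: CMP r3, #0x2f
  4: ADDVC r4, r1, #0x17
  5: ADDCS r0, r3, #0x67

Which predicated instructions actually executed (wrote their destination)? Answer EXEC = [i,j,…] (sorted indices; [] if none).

[0] flags=1000 → (cmp)
[1] flags=1000 VS?F → skip
[2] flags=1000 NE?T → r1=0xbe
[3] flags=0011 → (cmp)
[4] flags=0011 VC?F → skip
[5] flags=0011 CS?T → r0=0x0b

EXEC = [2,5]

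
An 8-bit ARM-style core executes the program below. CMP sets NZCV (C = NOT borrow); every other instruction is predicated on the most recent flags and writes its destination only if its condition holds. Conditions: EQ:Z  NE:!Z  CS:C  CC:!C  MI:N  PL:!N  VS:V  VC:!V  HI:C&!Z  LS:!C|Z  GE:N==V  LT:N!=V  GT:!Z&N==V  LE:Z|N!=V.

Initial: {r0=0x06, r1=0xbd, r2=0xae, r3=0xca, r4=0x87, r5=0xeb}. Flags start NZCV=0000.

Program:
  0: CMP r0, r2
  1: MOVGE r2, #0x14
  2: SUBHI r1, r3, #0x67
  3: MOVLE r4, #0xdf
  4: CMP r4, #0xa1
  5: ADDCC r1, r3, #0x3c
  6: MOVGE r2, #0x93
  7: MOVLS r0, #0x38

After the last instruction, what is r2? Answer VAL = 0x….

VAL = 0x14

0: ✓ CMP  NZCV=0000
1: ✓ MOVGE  r2←0x14
2: · SUBHI
3: · MOVLE
4: ✓ CMP  NZCV=1000
5: ✓ ADDCC  r1←0x06
6: · MOVGE
7: ✓ MOVLS  r0←0x38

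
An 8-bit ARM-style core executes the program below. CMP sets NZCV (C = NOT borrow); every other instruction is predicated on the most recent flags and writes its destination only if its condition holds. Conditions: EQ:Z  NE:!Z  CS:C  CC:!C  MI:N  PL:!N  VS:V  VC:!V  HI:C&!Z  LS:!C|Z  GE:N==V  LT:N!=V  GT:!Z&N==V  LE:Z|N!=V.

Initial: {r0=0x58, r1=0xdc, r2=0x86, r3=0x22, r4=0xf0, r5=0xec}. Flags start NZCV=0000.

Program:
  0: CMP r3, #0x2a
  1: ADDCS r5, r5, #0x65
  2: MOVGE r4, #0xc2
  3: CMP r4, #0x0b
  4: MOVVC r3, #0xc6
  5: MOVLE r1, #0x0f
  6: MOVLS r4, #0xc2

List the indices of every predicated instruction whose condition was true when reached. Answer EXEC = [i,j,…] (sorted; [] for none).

EXEC = [4,5]

[0] flags=1000 → (cmp)
[1] flags=1000 CS?F → skip
[2] flags=1000 GE?F → skip
[3] flags=1010 → (cmp)
[4] flags=1010 VC?T → r3=0xc6
[5] flags=1010 LE?T → r1=0x0f
[6] flags=1010 LS?F → skip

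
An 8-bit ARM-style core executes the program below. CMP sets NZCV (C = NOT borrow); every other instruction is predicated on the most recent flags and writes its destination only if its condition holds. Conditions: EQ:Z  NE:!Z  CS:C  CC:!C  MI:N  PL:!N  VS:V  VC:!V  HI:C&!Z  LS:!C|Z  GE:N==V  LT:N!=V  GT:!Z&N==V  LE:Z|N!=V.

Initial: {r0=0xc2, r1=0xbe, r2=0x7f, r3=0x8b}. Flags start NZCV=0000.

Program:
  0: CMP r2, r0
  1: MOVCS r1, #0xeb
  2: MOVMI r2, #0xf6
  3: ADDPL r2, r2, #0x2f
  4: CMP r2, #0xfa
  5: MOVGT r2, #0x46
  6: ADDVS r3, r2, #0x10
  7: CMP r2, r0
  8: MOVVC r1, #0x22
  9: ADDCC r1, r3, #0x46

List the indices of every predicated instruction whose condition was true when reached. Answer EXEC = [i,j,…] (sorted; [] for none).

[0] flags=1001 → (cmp)
[1] flags=1001 CS?F → skip
[2] flags=1001 MI?T → r2=0xf6
[3] flags=1001 PL?F → skip
[4] flags=1000 → (cmp)
[5] flags=1000 GT?F → skip
[6] flags=1000 VS?F → skip
[7] flags=0010 → (cmp)
[8] flags=0010 VC?T → r1=0x22
[9] flags=0010 CC?F → skip

EXEC = [2,8]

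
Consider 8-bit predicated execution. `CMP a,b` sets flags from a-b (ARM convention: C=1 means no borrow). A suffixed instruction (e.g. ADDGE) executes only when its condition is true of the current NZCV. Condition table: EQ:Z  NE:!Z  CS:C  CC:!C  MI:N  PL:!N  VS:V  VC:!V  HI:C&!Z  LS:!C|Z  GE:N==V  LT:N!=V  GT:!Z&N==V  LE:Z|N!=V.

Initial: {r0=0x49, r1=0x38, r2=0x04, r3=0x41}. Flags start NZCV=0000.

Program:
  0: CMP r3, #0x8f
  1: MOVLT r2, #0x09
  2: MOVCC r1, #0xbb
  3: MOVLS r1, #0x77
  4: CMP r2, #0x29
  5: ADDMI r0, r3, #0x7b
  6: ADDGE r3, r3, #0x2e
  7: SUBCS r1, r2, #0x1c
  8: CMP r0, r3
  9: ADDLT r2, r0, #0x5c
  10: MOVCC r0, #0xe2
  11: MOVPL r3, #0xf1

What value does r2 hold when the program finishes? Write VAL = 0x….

VAL = 0x18

[0] flags=1001 → (cmp)
[1] flags=1001 LT?F → skip
[2] flags=1001 CC?T → r1=0xbb
[3] flags=1001 LS?T → r1=0x77
[4] flags=1000 → (cmp)
[5] flags=1000 MI?T → r0=0xbc
[6] flags=1000 GE?F → skip
[7] flags=1000 CS?F → skip
[8] flags=0011 → (cmp)
[9] flags=0011 LT?T → r2=0x18
[10] flags=0011 CC?F → skip
[11] flags=0011 PL?T → r3=0xf1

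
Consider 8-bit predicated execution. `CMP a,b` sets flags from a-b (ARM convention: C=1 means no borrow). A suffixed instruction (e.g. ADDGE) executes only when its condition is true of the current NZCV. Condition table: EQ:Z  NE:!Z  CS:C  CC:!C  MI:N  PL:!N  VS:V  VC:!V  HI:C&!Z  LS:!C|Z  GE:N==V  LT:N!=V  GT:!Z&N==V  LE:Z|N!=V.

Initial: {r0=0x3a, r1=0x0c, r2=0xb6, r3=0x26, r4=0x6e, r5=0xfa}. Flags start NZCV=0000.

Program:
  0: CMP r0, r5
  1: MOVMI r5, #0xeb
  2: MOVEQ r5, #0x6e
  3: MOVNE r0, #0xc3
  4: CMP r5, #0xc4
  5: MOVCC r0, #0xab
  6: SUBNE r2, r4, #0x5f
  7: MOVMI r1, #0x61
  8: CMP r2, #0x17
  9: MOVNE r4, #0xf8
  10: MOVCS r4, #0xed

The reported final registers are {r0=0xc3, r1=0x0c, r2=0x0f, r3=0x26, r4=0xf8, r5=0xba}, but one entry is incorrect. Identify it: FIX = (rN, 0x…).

0: ✓ CMP  NZCV=0000
1: · MOVMI
2: · MOVEQ
3: ✓ MOVNE  r0←0xc3
4: ✓ CMP  NZCV=0010
5: · MOVCC
6: ✓ SUBNE  r2←0x0f
7: · MOVMI
8: ✓ CMP  NZCV=1000
9: ✓ MOVNE  r4←0xf8
10: · MOVCS

FIX = (r5, 0xfa)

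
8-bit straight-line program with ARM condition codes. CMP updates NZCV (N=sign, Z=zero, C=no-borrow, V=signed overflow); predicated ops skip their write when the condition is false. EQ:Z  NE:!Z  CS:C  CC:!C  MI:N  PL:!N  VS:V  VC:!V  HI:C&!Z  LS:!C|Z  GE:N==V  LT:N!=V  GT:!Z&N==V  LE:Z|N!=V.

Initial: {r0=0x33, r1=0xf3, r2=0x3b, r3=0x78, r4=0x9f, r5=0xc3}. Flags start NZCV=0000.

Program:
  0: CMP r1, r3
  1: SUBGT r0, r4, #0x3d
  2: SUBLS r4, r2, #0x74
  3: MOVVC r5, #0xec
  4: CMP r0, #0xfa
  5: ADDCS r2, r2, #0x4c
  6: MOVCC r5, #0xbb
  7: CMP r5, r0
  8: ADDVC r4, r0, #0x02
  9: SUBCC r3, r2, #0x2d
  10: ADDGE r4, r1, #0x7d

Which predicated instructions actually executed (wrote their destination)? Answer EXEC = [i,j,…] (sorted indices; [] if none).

[0] flags=0011 → (cmp)
[1] flags=0011 GT?F → skip
[2] flags=0011 LS?F → skip
[3] flags=0011 VC?F → skip
[4] flags=0000 → (cmp)
[5] flags=0000 CS?F → skip
[6] flags=0000 CC?T → r5=0xbb
[7] flags=1010 → (cmp)
[8] flags=1010 VC?T → r4=0x35
[9] flags=1010 CC?F → skip
[10] flags=1010 GE?F → skip

EXEC = [6,8]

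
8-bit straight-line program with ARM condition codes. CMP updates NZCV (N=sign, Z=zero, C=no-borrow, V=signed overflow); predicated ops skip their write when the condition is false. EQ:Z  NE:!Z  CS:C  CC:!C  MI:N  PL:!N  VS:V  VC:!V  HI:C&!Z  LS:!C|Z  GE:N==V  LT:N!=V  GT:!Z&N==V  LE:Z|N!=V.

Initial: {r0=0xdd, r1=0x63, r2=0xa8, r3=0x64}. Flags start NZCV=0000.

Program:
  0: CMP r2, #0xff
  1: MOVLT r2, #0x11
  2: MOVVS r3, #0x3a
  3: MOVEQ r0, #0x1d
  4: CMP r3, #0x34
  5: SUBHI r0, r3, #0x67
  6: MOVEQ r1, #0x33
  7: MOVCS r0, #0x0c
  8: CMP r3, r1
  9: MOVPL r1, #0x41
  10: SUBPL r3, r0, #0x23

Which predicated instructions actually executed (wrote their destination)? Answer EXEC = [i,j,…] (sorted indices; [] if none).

[0] flags=1000 → (cmp)
[1] flags=1000 LT?T → r2=0x11
[2] flags=1000 VS?F → skip
[3] flags=1000 EQ?F → skip
[4] flags=0010 → (cmp)
[5] flags=0010 HI?T → r0=0xfd
[6] flags=0010 EQ?F → skip
[7] flags=0010 CS?T → r0=0x0c
[8] flags=0010 → (cmp)
[9] flags=0010 PL?T → r1=0x41
[10] flags=0010 PL?T → r3=0xe9

EXEC = [1,5,7,9,10]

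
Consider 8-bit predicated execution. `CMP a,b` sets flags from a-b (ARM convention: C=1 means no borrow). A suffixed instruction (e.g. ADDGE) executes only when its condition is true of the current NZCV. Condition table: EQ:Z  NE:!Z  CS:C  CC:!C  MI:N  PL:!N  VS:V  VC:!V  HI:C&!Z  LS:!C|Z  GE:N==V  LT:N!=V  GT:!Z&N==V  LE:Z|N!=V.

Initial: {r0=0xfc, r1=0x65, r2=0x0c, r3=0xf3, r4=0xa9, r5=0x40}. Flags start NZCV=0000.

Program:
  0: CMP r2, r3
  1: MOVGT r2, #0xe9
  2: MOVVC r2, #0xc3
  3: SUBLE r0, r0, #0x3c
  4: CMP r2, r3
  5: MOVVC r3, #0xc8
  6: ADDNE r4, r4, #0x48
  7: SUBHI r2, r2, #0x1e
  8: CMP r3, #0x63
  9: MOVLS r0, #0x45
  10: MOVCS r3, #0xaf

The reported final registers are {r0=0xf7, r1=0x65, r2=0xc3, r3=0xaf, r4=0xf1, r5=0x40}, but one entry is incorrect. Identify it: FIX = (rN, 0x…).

FIX = (r0, 0xfc)

0: ✓ CMP  NZCV=0000
1: ✓ MOVGT  r2←0xe9
2: ✓ MOVVC  r2←0xc3
3: · SUBLE
4: ✓ CMP  NZCV=1000
5: ✓ MOVVC  r3←0xc8
6: ✓ ADDNE  r4←0xf1
7: · SUBHI
8: ✓ CMP  NZCV=0011
9: · MOVLS
10: ✓ MOVCS  r3←0xaf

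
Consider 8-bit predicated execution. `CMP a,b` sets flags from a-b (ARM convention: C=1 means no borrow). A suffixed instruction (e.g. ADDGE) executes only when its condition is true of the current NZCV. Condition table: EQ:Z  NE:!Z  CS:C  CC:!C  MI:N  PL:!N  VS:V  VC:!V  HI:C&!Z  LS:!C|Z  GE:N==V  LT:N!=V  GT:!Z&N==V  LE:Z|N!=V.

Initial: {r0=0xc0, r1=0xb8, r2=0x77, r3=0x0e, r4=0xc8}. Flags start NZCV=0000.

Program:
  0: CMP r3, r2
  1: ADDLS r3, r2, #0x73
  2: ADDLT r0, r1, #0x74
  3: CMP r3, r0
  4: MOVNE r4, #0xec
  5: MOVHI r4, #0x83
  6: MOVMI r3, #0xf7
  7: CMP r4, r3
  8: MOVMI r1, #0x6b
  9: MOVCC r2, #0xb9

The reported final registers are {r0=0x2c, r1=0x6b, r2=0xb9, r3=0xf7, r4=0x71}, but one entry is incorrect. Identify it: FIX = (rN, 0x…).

0: ✓ CMP  NZCV=1000
1: ✓ ADDLS  r3←0xea
2: ✓ ADDLT  r0←0x2c
3: ✓ CMP  NZCV=1010
4: ✓ MOVNE  r4←0xec
5: ✓ MOVHI  r4←0x83
6: ✓ MOVMI  r3←0xf7
7: ✓ CMP  NZCV=1000
8: ✓ MOVMI  r1←0x6b
9: ✓ MOVCC  r2←0xb9

FIX = (r4, 0x83)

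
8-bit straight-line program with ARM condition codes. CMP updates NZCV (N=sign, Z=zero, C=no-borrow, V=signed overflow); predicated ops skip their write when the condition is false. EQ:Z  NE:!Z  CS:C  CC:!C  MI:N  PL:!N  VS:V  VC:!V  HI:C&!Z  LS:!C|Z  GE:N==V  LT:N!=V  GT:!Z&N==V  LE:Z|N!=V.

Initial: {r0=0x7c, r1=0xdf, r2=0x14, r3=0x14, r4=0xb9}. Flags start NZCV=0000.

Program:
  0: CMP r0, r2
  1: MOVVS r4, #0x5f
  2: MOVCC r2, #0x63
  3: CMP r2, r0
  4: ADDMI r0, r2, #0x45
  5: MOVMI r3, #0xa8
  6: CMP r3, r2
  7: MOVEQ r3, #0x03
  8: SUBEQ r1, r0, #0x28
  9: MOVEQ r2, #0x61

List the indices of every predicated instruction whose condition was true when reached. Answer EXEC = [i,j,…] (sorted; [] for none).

0: ✓ CMP  NZCV=0010
1: · MOVVS
2: · MOVCC
3: ✓ CMP  NZCV=1000
4: ✓ ADDMI  r0←0x59
5: ✓ MOVMI  r3←0xa8
6: ✓ CMP  NZCV=1010
7: · MOVEQ
8: · SUBEQ
9: · MOVEQ

EXEC = [4,5]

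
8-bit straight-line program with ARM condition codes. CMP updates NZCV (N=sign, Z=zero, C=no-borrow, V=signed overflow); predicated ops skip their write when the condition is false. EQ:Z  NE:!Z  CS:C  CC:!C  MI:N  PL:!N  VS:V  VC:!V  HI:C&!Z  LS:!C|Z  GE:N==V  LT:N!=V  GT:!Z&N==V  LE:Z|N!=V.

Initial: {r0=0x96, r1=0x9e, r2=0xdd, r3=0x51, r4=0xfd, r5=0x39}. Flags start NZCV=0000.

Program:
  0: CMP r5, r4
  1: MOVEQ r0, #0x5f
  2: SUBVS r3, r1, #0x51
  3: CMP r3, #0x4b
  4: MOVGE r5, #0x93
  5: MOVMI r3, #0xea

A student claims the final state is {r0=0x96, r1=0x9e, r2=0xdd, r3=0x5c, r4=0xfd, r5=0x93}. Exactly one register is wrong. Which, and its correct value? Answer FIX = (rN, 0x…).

FIX = (r3, 0x51)

0: ✓ CMP  NZCV=0000
1: · MOVEQ
2: · SUBVS
3: ✓ CMP  NZCV=0010
4: ✓ MOVGE  r5←0x93
5: · MOVMI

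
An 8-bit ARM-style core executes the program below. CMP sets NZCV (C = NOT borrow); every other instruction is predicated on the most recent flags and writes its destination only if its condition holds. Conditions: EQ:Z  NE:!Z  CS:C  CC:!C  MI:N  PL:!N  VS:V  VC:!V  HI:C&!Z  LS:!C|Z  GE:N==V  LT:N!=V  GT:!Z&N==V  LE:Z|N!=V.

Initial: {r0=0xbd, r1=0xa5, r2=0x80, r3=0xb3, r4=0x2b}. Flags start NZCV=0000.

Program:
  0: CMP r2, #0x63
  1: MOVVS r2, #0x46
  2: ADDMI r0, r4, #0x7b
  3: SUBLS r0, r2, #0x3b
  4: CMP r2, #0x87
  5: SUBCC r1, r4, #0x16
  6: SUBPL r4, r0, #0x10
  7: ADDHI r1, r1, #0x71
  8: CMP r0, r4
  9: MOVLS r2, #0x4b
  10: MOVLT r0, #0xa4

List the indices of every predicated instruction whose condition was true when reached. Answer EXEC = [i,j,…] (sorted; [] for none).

0: ✓ CMP  NZCV=0011
1: ✓ MOVVS  r2←0x46
2: · ADDMI
3: · SUBLS
4: ✓ CMP  NZCV=1001
5: ✓ SUBCC  r1←0x15
6: · SUBPL
7: · ADDHI
8: ✓ CMP  NZCV=1010
9: · MOVLS
10: ✓ MOVLT  r0←0xa4

EXEC = [1,5,10]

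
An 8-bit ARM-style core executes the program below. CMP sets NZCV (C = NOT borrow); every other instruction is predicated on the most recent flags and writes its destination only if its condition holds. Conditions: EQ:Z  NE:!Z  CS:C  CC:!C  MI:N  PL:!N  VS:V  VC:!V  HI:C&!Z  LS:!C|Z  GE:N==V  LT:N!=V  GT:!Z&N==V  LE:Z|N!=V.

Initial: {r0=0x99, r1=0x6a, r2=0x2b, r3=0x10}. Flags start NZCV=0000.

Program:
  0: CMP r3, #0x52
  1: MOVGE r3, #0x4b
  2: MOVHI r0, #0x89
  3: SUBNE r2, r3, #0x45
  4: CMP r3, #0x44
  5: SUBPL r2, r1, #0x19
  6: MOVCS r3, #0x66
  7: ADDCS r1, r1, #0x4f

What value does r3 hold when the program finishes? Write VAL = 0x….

VAL = 0x10

[0] flags=1000 → (cmp)
[1] flags=1000 GE?F → skip
[2] flags=1000 HI?F → skip
[3] flags=1000 NE?T → r2=0xcb
[4] flags=1000 → (cmp)
[5] flags=1000 PL?F → skip
[6] flags=1000 CS?F → skip
[7] flags=1000 CS?F → skip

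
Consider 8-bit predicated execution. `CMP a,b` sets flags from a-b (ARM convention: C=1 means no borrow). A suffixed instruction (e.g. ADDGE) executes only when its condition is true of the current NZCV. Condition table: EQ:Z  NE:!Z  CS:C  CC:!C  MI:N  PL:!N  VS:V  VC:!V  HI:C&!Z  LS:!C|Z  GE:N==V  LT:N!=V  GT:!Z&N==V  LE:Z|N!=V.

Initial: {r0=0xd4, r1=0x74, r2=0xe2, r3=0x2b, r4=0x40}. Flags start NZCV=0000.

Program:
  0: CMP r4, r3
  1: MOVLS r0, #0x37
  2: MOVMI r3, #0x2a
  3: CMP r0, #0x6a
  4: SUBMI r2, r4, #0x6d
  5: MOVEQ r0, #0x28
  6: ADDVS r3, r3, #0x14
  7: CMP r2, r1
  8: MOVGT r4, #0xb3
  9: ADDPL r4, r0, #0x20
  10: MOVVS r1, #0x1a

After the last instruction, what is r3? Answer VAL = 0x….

0: ✓ CMP  NZCV=0010
1: · MOVLS
2: · MOVMI
3: ✓ CMP  NZCV=0011
4: · SUBMI
5: · MOVEQ
6: ✓ ADDVS  r3←0x3f
7: ✓ CMP  NZCV=0011
8: · MOVGT
9: ✓ ADDPL  r4←0xf4
10: ✓ MOVVS  r1←0x1a

VAL = 0x3f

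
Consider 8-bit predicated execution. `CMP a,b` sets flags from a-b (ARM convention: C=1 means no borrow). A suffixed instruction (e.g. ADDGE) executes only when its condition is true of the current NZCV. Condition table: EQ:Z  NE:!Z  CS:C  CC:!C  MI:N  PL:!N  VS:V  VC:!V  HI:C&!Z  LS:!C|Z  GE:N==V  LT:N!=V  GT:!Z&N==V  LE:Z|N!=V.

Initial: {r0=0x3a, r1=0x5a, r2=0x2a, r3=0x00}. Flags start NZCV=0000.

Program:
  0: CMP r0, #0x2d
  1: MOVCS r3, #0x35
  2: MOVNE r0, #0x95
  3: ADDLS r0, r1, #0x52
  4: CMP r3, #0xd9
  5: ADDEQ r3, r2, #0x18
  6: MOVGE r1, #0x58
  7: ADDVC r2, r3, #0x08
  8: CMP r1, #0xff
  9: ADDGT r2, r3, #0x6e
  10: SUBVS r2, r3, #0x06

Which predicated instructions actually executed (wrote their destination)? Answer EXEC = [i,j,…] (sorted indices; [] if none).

EXEC = [1,2,6,7,9]

0: ✓ CMP  NZCV=0010
1: ✓ MOVCS  r3←0x35
2: ✓ MOVNE  r0←0x95
3: · ADDLS
4: ✓ CMP  NZCV=0000
5: · ADDEQ
6: ✓ MOVGE  r1←0x58
7: ✓ ADDVC  r2←0x3d
8: ✓ CMP  NZCV=0000
9: ✓ ADDGT  r2←0xa3
10: · SUBVS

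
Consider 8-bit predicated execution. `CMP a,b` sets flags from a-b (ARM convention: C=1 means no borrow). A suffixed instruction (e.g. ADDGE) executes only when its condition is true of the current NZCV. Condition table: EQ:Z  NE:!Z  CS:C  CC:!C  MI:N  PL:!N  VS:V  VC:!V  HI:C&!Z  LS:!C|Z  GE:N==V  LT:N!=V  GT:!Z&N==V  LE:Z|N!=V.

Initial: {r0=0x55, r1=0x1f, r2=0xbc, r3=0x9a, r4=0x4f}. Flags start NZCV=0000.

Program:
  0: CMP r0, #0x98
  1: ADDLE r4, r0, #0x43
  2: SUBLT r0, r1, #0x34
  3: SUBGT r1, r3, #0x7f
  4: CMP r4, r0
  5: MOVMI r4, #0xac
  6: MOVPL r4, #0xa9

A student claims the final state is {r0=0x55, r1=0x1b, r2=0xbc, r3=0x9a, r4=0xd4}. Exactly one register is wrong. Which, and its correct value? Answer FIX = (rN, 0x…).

FIX = (r4, 0xac)

0: ✓ CMP  NZCV=1001
1: · ADDLE
2: · SUBLT
3: ✓ SUBGT  r1←0x1b
4: ✓ CMP  NZCV=1000
5: ✓ MOVMI  r4←0xac
6: · MOVPL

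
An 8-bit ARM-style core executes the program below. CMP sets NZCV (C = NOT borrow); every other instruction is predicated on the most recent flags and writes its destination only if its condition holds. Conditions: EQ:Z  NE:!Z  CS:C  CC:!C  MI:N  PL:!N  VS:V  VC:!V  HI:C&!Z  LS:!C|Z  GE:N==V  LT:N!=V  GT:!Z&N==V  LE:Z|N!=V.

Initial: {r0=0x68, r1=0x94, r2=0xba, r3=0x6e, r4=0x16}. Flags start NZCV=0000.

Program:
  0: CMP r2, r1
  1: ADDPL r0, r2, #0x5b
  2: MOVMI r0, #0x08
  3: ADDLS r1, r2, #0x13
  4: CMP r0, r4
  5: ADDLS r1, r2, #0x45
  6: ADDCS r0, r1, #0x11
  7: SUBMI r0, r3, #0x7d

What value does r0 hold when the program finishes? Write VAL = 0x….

[0] flags=0010 → (cmp)
[1] flags=0010 PL?T → r0=0x15
[2] flags=0010 MI?F → skip
[3] flags=0010 LS?F → skip
[4] flags=1000 → (cmp)
[5] flags=1000 LS?T → r1=0xff
[6] flags=1000 CS?F → skip
[7] flags=1000 MI?T → r0=0xf1

VAL = 0xf1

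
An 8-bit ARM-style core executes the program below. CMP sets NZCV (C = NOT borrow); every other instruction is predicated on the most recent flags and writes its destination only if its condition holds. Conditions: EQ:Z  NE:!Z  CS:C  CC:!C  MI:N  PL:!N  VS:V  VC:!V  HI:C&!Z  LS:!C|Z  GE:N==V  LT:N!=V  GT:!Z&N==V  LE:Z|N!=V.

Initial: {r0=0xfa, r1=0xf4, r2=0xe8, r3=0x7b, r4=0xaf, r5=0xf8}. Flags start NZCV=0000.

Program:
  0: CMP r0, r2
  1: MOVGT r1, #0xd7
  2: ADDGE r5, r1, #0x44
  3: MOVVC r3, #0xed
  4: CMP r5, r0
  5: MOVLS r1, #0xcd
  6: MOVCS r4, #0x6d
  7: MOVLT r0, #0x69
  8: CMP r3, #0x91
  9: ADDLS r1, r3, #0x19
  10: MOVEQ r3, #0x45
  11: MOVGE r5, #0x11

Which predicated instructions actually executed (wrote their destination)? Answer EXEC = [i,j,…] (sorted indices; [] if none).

[0] flags=0010 → (cmp)
[1] flags=0010 GT?T → r1=0xd7
[2] flags=0010 GE?T → r5=0x1b
[3] flags=0010 VC?T → r3=0xed
[4] flags=0000 → (cmp)
[5] flags=0000 LS?T → r1=0xcd
[6] flags=0000 CS?F → skip
[7] flags=0000 LT?F → skip
[8] flags=0010 → (cmp)
[9] flags=0010 LS?F → skip
[10] flags=0010 EQ?F → skip
[11] flags=0010 GE?T → r5=0x11

EXEC = [1,2,3,5,11]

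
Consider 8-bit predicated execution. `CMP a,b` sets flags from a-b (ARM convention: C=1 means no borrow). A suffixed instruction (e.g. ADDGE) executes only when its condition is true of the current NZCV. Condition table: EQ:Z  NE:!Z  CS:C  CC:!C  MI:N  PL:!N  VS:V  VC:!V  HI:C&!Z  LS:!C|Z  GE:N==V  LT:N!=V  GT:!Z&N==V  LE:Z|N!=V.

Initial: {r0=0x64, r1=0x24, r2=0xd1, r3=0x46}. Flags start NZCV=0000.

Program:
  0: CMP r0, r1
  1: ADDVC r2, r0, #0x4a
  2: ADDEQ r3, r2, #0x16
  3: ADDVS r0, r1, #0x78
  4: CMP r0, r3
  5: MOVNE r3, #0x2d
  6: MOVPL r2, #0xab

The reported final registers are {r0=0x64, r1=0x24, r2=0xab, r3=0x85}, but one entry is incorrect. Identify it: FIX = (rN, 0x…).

FIX = (r3, 0x2d)

0: ✓ CMP  NZCV=0010
1: ✓ ADDVC  r2←0xae
2: · ADDEQ
3: · ADDVS
4: ✓ CMP  NZCV=0010
5: ✓ MOVNE  r3←0x2d
6: ✓ MOVPL  r2←0xab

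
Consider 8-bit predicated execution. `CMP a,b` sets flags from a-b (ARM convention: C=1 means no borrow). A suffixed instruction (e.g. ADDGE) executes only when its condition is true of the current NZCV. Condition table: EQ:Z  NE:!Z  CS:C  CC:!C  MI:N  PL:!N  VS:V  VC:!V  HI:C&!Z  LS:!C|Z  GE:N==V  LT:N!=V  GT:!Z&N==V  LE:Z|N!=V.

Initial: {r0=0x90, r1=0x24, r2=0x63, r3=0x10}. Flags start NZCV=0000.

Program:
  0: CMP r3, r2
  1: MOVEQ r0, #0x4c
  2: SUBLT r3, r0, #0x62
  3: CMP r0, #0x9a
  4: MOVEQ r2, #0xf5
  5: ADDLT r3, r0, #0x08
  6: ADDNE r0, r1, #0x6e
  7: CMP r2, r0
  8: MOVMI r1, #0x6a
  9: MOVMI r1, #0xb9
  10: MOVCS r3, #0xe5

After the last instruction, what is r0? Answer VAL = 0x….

[0] flags=1000 → (cmp)
[1] flags=1000 EQ?F → skip
[2] flags=1000 LT?T → r3=0x2e
[3] flags=1000 → (cmp)
[4] flags=1000 EQ?F → skip
[5] flags=1000 LT?T → r3=0x98
[6] flags=1000 NE?T → r0=0x92
[7] flags=1001 → (cmp)
[8] flags=1001 MI?T → r1=0x6a
[9] flags=1001 MI?T → r1=0xb9
[10] flags=1001 CS?F → skip

VAL = 0x92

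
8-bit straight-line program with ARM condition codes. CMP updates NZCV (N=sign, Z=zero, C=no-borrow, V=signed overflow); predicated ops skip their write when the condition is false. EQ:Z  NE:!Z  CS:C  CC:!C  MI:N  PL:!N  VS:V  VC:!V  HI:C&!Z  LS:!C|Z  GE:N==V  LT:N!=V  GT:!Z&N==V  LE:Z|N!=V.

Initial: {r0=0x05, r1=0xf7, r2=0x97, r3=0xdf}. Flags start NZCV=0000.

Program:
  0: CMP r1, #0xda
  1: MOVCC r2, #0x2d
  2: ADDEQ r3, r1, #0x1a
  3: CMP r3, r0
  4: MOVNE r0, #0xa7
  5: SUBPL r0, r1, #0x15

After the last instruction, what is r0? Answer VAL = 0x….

[0] flags=0010 → (cmp)
[1] flags=0010 CC?F → skip
[2] flags=0010 EQ?F → skip
[3] flags=1010 → (cmp)
[4] flags=1010 NE?T → r0=0xa7
[5] flags=1010 PL?F → skip

VAL = 0xa7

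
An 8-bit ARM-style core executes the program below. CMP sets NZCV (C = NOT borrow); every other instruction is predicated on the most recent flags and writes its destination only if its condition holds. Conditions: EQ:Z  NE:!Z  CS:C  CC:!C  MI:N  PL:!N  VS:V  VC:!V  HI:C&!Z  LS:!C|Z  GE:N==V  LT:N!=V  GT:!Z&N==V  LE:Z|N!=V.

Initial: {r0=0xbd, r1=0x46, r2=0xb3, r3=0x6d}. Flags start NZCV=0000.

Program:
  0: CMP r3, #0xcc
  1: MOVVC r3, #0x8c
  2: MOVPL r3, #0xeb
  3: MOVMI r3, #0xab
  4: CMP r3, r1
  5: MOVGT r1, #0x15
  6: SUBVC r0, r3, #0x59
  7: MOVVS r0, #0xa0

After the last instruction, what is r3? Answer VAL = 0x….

VAL = 0xab

[0] flags=1001 → (cmp)
[1] flags=1001 VC?F → skip
[2] flags=1001 PL?F → skip
[3] flags=1001 MI?T → r3=0xab
[4] flags=0011 → (cmp)
[5] flags=0011 GT?F → skip
[6] flags=0011 VC?F → skip
[7] flags=0011 VS?T → r0=0xa0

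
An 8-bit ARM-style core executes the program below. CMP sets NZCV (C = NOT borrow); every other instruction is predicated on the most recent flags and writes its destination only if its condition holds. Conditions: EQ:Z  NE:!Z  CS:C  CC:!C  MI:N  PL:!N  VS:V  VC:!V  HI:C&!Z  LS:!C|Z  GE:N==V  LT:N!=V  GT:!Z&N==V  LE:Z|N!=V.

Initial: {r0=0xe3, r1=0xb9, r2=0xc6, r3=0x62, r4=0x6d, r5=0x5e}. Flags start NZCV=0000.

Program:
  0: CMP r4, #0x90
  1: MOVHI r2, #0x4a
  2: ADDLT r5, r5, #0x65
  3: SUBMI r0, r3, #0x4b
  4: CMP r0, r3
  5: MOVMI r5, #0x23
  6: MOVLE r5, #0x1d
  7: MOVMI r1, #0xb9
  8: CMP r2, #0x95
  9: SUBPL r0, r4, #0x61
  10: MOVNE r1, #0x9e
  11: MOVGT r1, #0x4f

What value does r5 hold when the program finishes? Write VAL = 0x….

VAL = 0x1d

0: ✓ CMP  NZCV=1001
1: · MOVHI
2: · ADDLT
3: ✓ SUBMI  r0←0x17
4: ✓ CMP  NZCV=1000
5: ✓ MOVMI  r5←0x23
6: ✓ MOVLE  r5←0x1d
7: ✓ MOVMI  r1←0xb9
8: ✓ CMP  NZCV=0010
9: ✓ SUBPL  r0←0x0c
10: ✓ MOVNE  r1←0x9e
11: ✓ MOVGT  r1←0x4f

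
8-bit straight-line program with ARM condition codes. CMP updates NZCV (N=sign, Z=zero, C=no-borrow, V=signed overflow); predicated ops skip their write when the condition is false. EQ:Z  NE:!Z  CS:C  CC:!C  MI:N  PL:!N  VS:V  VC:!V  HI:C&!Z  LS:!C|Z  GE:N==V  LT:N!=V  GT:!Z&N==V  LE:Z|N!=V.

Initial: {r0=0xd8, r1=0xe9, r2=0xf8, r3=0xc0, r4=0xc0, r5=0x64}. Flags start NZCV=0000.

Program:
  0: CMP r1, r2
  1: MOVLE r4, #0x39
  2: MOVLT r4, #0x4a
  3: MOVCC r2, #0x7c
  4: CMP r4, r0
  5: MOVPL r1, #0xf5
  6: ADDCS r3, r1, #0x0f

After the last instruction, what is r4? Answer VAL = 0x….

0: ✓ CMP  NZCV=1000
1: ✓ MOVLE  r4←0x39
2: ✓ MOVLT  r4←0x4a
3: ✓ MOVCC  r2←0x7c
4: ✓ CMP  NZCV=0000
5: ✓ MOVPL  r1←0xf5
6: · ADDCS

VAL = 0x4a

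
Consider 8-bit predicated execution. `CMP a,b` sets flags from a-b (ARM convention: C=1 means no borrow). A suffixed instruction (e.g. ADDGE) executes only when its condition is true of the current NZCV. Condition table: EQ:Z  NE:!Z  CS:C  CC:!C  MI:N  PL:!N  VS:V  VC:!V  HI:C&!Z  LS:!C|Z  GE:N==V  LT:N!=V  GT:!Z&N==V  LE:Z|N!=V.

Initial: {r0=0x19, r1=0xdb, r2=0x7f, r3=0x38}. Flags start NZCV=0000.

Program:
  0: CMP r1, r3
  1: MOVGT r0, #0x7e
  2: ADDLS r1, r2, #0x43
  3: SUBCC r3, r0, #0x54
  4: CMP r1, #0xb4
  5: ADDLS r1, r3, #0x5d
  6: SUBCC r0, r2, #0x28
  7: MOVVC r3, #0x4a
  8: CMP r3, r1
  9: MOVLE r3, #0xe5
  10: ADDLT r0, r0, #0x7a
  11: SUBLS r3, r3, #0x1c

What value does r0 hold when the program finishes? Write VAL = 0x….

0: ✓ CMP  NZCV=1010
1: · MOVGT
2: · ADDLS
3: · SUBCC
4: ✓ CMP  NZCV=0010
5: · ADDLS
6: · SUBCC
7: ✓ MOVVC  r3←0x4a
8: ✓ CMP  NZCV=0000
9: · MOVLE
10: · ADDLT
11: ✓ SUBLS  r3←0x2e

VAL = 0x19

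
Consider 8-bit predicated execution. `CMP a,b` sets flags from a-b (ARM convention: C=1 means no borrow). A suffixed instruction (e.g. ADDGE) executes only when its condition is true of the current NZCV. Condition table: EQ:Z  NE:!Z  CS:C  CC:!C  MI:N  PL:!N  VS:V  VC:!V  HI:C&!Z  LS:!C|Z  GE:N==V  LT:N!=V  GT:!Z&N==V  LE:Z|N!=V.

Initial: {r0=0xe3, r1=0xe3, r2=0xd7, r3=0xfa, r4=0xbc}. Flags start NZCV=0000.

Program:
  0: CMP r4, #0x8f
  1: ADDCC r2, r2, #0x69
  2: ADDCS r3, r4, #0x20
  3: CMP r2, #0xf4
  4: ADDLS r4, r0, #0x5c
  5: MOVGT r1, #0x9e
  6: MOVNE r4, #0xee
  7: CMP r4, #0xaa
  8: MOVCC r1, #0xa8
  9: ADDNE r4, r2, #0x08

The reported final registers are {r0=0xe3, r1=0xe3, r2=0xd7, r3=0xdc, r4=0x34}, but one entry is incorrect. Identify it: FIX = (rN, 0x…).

FIX = (r4, 0xdf)

[0] flags=0010 → (cmp)
[1] flags=0010 CC?F → skip
[2] flags=0010 CS?T → r3=0xdc
[3] flags=1000 → (cmp)
[4] flags=1000 LS?T → r4=0x3f
[5] flags=1000 GT?F → skip
[6] flags=1000 NE?T → r4=0xee
[7] flags=0010 → (cmp)
[8] flags=0010 CC?F → skip
[9] flags=0010 NE?T → r4=0xdf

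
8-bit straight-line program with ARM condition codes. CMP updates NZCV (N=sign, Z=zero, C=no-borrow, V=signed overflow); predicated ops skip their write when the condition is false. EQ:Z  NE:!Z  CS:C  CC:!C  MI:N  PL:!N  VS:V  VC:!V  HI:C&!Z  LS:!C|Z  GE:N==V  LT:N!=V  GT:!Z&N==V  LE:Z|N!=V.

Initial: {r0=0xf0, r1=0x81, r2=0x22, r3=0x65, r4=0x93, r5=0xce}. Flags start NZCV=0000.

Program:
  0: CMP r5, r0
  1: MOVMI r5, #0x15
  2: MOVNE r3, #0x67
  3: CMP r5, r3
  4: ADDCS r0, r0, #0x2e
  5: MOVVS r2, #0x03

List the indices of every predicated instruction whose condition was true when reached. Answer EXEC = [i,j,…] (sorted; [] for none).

[0] flags=1000 → (cmp)
[1] flags=1000 MI?T → r5=0x15
[2] flags=1000 NE?T → r3=0x67
[3] flags=1000 → (cmp)
[4] flags=1000 CS?F → skip
[5] flags=1000 VS?F → skip

EXEC = [1,2]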